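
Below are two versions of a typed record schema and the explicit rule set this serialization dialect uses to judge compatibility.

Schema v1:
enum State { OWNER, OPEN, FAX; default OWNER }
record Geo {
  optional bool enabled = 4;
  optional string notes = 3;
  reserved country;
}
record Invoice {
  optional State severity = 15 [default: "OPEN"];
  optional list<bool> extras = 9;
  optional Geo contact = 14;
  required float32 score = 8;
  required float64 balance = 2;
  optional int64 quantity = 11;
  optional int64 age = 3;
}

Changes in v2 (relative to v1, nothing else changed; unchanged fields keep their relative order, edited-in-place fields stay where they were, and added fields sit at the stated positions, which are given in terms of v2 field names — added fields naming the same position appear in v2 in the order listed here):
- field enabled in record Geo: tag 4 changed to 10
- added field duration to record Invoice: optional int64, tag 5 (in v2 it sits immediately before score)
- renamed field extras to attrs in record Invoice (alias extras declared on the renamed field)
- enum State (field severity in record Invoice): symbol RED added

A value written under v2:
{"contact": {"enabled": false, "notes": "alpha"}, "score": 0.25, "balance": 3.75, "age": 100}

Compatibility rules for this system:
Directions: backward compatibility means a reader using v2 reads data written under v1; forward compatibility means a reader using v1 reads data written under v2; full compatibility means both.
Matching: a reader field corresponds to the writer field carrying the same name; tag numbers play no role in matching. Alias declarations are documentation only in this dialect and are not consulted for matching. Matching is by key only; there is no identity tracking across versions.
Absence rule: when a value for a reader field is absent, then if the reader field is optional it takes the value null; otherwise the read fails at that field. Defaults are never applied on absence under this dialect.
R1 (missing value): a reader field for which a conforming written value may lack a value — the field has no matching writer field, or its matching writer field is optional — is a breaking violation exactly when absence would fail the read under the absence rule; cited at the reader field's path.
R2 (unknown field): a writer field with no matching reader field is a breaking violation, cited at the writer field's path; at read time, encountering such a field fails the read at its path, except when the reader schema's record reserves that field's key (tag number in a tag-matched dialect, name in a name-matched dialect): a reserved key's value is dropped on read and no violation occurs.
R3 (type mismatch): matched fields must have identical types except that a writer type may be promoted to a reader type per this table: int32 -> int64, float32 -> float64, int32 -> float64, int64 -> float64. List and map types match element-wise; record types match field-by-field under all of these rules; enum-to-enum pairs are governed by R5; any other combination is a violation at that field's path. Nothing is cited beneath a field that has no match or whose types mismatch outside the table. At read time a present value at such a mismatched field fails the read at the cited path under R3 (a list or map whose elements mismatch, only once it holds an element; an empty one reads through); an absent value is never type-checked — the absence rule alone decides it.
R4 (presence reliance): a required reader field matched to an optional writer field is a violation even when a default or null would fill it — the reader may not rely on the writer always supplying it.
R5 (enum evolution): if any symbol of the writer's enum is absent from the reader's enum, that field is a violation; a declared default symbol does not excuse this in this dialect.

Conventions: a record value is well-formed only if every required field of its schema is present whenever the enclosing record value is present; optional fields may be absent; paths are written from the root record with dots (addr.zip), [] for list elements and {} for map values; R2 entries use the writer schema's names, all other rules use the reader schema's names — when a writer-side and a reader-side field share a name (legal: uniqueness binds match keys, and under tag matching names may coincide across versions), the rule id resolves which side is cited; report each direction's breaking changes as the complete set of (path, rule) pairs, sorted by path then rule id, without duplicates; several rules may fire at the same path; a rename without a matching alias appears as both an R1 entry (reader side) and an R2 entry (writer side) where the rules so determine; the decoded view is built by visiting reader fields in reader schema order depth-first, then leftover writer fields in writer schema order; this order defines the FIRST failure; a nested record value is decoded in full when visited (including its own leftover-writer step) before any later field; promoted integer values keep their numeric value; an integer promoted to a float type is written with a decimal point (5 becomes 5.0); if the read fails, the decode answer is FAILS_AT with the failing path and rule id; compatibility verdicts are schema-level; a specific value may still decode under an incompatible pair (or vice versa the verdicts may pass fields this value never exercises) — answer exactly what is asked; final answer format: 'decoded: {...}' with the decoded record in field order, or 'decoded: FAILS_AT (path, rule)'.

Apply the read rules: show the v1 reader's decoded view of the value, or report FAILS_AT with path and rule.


each type pair in Invoice: writer, then reader
decode (reader v1):
  severity := null (missing; optional => null)
  extras := null (missing; optional => null)
  contact.enabled := false
  contact.notes := "alpha"
  score := 0.25
  balance := 3.75
  quantity := null (missing; optional => null)
  age := 100
  => decoded: {"severity": null, "extras": null, "contact": {"enabled": false, "notes": "alpha"}, "score": 0.25, "balance": 3.75, "quantity": null, "age": 100}
remaining Invoice differences; none change what is asked:
  field enabled in record Geo: tag 4 changed to 10 -> inert under this dialect — no rule fires on Invoice and the result does not move
  added field duration to record Invoice: optional int64, tag 5 (in v2 it sits immediately before score) -> schema-level compatibility only; this Invoice value's decode is unchanged
  renamed field extras to attrs in record Invoice (alias extras declared on the renamed field) -> schema-level compatibility only; this Invoice value's decode is unchanged
  enum State (field severity in record Invoice): symbol RED added -> schema-level compatibility only; this Invoice value's decode is unchanged

decoded: {"severity": null, "extras": null, "contact": {"enabled": false, "notes": "alpha"}, "score": 0.25, "balance": 3.75, "quantity": null, "age": 100}


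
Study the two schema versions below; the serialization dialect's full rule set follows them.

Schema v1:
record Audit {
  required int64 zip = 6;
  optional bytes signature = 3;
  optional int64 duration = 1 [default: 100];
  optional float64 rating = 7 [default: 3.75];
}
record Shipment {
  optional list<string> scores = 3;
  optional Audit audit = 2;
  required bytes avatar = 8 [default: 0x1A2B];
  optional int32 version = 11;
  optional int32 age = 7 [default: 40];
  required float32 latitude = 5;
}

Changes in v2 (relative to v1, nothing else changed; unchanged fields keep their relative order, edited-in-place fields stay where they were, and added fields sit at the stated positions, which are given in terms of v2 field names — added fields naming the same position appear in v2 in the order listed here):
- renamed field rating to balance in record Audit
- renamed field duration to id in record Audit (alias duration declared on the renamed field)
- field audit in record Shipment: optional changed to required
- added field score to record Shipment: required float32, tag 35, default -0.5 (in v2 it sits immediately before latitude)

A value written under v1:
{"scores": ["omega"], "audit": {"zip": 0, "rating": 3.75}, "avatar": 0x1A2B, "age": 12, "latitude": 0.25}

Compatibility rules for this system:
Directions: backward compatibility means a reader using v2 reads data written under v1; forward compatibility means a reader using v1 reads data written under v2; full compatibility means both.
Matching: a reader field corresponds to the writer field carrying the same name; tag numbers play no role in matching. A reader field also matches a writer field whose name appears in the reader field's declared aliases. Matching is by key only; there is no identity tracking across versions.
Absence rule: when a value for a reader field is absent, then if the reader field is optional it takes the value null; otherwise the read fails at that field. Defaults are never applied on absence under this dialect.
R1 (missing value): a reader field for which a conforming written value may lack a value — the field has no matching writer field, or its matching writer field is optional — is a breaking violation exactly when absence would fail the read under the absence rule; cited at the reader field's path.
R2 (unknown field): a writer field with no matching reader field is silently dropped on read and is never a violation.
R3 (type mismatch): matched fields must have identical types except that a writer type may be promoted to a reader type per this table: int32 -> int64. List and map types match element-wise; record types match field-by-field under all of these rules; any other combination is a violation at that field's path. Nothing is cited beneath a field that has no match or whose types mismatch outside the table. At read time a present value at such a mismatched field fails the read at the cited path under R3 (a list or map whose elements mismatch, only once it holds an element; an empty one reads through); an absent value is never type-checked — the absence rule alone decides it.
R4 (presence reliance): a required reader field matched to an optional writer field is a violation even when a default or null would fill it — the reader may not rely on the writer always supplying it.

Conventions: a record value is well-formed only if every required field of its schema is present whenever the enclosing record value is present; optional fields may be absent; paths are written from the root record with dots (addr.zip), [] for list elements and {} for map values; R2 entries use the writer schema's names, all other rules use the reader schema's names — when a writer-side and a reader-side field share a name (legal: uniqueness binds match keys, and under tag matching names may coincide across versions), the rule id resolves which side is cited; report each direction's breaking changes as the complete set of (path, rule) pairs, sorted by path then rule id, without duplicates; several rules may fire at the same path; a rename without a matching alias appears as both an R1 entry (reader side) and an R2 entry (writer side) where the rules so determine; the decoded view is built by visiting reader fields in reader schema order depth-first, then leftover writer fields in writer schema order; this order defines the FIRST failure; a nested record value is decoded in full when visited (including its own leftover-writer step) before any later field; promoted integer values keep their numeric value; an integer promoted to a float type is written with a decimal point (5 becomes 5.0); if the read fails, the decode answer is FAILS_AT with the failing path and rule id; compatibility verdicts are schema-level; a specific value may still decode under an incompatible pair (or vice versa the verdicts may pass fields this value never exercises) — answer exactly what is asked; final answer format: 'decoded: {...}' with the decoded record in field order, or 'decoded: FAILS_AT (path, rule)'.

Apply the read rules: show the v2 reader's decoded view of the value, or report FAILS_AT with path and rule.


the writer's type comes first in each Shipment pair
decode walk for Shipment under reader schema v2:
  scores := ["omega"]
  audit.zip := 0
  audit.signature := null (not supplied -> null)
  audit.id := null (not supplied -> null)
  audit.balance := null (not supplied -> null)
  writer audit.rating: unmatched, discarded
  avatar := 0x1A2B
  version := null (not supplied -> null)
  age := 12
  read fails at score under R1 (no fill)
  => FAILS_AT (score, R1)
remaining Shipment differences; none change what is asked:
  renamed field rating to balance in record Audit -> no rule fires on it and the decoded Shipment view is identical with or without it
  renamed field duration to id in record Audit (alias duration declared on the renamed field) -> no rule fires on it and the decoded Shipment view is identical with or without it
  field audit in record Shipment: optional changed to required -> schema-level compatibility only; this Shipment value's decode is unchanged

decoded: FAILS_AT (score, R1)


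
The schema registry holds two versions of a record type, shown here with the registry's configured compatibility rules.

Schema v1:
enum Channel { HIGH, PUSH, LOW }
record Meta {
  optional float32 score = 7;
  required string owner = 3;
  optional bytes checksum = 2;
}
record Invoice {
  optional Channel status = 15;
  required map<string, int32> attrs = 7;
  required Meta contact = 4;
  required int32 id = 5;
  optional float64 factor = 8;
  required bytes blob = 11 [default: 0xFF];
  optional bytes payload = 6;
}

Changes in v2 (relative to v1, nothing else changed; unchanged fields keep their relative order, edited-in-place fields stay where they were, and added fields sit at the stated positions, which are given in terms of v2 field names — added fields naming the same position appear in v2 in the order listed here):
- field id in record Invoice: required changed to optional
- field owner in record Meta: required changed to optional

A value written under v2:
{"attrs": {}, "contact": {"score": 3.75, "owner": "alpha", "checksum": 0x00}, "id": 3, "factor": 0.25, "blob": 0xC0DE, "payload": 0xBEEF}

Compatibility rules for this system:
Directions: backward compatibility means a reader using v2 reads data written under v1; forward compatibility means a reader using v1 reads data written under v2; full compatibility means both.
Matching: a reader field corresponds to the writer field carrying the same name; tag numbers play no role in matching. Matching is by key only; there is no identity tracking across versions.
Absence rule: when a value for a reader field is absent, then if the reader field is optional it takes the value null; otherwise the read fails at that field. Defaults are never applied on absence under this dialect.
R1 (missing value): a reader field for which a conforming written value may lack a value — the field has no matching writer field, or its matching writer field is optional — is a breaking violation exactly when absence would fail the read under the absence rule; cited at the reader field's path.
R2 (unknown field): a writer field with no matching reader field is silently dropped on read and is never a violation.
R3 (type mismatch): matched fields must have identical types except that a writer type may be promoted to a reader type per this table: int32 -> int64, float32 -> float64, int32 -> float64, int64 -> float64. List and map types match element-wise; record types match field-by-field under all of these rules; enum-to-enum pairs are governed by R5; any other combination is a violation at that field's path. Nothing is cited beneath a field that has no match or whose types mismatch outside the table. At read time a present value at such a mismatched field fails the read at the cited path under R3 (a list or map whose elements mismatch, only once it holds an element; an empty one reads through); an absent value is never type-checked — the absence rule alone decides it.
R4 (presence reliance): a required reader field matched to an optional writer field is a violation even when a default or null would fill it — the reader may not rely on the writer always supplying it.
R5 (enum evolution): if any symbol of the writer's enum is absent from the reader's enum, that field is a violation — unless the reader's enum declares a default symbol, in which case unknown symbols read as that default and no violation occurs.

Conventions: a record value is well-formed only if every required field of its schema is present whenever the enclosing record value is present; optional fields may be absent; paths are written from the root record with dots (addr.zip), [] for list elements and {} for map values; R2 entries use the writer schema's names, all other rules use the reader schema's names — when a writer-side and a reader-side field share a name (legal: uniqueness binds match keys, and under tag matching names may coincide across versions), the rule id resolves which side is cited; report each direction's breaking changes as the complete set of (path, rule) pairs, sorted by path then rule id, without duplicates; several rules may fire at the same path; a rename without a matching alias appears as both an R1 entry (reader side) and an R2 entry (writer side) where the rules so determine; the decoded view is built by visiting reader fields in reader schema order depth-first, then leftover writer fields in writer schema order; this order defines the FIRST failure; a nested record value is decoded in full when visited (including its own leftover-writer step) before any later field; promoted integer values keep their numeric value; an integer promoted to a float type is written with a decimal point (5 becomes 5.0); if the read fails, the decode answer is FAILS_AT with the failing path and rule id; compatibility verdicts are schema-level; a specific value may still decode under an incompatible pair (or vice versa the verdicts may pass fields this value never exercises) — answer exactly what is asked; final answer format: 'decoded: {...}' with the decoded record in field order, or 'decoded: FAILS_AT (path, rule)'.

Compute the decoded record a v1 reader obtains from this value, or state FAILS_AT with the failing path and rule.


decoded: {"status": null, "attrs": {}, "contact": {"score": 3.75, "owner": "alpha", "checksum": 0x00}, "id": 3, "factor": 0.25, "blob": 0xC0DE, "payload": 0xBEEF}

in Invoice below, arrows point writer -> reader
migrating the Invoice value to v1:
  status := null (missing; optional => null)
  attrs := {}
  contact.score := 3.75
  contact.owner := "alpha"
  contact.checksum := 0x00
  id := 3
  factor := 0.25
  blob := 0xC0DE
  payload := 0xBEEF
  => decoded: {"status": null, "attrs": {}, "contact": {"score": 3.75, "owner": "alpha", "checksum": 0x00}, "id": 3, "factor": 0.25, "blob": 0xC0DE, "payload": 0xBEEF}
remaining Invoice differences; none change what is asked:
  field id in record Invoice: required changed to optional -> a verdict-level change on Invoice — the shown value reads the same
  field owner in record Meta: required changed to optional -> a verdict-level change on Invoice — the shown value reads the same


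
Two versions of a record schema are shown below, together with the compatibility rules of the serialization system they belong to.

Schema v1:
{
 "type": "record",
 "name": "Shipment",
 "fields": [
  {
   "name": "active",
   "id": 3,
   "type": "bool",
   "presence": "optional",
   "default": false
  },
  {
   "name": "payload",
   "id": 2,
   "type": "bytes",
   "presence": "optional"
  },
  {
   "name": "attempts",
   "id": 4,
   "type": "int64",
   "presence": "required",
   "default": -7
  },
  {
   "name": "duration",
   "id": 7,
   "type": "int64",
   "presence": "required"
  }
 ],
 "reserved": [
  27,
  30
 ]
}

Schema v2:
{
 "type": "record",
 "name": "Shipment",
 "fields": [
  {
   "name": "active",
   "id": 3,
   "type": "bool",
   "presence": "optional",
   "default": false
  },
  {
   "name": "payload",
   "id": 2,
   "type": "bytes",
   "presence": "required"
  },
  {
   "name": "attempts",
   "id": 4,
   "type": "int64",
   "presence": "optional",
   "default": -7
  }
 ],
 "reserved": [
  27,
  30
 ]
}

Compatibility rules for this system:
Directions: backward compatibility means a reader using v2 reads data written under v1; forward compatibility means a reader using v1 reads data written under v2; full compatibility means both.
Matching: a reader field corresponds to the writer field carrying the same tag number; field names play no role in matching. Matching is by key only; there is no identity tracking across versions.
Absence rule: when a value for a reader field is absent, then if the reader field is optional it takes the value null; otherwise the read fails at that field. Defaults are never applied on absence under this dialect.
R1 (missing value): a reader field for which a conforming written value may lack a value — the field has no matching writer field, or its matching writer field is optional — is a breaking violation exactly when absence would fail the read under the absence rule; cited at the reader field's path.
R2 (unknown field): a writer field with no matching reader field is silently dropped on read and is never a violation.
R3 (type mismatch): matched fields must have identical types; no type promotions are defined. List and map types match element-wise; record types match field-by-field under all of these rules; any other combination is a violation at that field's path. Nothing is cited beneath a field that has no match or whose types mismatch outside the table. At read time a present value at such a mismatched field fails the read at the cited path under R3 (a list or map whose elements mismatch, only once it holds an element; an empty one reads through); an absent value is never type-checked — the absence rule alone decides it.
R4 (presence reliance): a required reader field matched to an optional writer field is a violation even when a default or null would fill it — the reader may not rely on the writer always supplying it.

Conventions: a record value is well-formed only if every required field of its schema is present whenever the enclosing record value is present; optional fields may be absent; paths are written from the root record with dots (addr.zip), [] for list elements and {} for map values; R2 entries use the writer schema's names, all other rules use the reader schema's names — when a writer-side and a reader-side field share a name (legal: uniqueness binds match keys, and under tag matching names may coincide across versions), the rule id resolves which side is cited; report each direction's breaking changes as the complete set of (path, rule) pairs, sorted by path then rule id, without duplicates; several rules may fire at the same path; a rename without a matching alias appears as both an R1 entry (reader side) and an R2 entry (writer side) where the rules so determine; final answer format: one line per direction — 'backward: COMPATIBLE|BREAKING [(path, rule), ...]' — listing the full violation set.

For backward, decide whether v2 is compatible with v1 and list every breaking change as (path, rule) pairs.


backward: BREAKING [(payload, R1), (payload, R4)]

the writer's type comes first in each Shipment pair
backward on Shipment — v2 reading data written by v1:
  active: bool -> bool, writer optional; from active
  payload: bytes -> bytes, writer optional; from payload
  attempts: int64 -> int64, writer required; from attempts
  leftover writer field: duration
  violation R1 at payload
  violation R4 at payload
  => backward: BREAKING (2)
diffs on Shipment not affecting the asked answer:
  removed field duration from record Shipment -> its effect on Shipment is confined to the forward direction, not asked
  field attempts in record Shipment: required changed to optional -> its effect on Shipment is confined to the forward direction, not asked


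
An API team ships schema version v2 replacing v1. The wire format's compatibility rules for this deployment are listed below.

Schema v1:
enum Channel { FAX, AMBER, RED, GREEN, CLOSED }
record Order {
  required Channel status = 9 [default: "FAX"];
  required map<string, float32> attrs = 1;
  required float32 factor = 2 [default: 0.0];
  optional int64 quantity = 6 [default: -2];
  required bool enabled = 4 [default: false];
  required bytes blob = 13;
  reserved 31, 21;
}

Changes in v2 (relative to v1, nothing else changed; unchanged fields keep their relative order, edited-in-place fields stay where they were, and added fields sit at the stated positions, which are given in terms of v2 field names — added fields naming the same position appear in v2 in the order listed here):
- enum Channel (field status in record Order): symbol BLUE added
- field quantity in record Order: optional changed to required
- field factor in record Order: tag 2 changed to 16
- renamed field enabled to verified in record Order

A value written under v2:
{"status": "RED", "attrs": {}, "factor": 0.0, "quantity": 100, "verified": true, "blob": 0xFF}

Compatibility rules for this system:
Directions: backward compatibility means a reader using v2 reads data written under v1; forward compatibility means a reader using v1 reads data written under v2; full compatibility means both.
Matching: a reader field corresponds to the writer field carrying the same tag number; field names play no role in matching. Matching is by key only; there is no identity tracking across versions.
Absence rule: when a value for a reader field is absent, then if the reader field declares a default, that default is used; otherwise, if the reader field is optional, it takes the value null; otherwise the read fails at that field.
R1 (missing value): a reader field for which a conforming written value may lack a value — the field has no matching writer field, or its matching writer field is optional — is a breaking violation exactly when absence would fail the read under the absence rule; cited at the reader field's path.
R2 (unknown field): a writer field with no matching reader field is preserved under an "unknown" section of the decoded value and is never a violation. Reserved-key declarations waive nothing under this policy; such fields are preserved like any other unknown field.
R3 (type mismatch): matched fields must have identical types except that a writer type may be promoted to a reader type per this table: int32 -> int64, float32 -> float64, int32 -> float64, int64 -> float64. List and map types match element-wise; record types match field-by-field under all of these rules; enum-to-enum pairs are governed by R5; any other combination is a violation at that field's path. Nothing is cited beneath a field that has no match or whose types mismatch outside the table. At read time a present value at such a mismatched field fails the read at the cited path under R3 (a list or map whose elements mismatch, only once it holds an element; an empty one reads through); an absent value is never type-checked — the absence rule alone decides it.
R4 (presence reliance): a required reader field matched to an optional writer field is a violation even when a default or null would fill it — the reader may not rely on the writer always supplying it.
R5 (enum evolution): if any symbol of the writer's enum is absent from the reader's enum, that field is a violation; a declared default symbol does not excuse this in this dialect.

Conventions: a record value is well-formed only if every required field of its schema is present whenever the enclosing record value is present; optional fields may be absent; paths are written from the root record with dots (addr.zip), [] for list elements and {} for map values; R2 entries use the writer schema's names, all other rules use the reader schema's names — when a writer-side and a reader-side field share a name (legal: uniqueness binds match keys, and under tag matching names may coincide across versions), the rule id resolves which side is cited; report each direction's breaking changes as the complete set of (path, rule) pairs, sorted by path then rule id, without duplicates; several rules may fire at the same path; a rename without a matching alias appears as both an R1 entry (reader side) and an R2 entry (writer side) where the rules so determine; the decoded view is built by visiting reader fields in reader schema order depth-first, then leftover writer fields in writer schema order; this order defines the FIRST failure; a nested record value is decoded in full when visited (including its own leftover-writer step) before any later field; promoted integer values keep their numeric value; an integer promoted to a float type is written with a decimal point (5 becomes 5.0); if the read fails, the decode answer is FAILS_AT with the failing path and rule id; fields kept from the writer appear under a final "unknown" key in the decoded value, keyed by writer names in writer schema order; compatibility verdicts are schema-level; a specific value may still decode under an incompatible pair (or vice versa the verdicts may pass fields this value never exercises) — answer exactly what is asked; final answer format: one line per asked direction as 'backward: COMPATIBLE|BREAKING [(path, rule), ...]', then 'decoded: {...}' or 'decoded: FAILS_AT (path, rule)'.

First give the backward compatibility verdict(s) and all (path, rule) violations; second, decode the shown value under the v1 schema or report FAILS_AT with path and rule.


arrows below run writer -> reader for Order
backward for Order (reader v2, writer v1):
  status <- status (Channel -> Channel, writer required)
  attrs <- attrs (map<string, float32> -> map<string, float32>, writer required)
  factor: no writer match
  quantity <- quantity (int64 -> int64, writer optional)
  verified <- enabled (bool -> bool, writer required)
  blob <- blob (bytes -> bytes, writer required)
  factor (writer side), unknown to reader
  rule R4 violated at quantity
  => backward verdict for Order: BREAKING, 1 violation(s)
migrating the Order value to v1:
  status := "RED"
  attrs := {}
  factor := 0.0 (no value, default fills)
  quantity := 100
  enabled := true (from writer verified)
  blob := 0xFF
  writer factor: kept under "unknown"
  => decoded: {"status": "RED", "attrs": {}, "factor": 0.0, "quantity": 100, "enabled": true, "blob": 0xFF, "unknown": {"factor": 0.0}}
ruling out the remaining Order differences:
  enum Channel (field status in record Order): symbol BLUE added -> its effect on Order is confined to the forward direction, not asked
  renamed field enabled to verified in record Order -> no rule fires on it in Order's dialect; the asked verdict holds

backward: BREAKING [(quantity, R4)]; decoded: {"status": "RED", "attrs": {}, "factor": 0.0, "quantity": 100, "enabled": true, "blob": 0xFF, "unknown": {"factor": 0.0}}


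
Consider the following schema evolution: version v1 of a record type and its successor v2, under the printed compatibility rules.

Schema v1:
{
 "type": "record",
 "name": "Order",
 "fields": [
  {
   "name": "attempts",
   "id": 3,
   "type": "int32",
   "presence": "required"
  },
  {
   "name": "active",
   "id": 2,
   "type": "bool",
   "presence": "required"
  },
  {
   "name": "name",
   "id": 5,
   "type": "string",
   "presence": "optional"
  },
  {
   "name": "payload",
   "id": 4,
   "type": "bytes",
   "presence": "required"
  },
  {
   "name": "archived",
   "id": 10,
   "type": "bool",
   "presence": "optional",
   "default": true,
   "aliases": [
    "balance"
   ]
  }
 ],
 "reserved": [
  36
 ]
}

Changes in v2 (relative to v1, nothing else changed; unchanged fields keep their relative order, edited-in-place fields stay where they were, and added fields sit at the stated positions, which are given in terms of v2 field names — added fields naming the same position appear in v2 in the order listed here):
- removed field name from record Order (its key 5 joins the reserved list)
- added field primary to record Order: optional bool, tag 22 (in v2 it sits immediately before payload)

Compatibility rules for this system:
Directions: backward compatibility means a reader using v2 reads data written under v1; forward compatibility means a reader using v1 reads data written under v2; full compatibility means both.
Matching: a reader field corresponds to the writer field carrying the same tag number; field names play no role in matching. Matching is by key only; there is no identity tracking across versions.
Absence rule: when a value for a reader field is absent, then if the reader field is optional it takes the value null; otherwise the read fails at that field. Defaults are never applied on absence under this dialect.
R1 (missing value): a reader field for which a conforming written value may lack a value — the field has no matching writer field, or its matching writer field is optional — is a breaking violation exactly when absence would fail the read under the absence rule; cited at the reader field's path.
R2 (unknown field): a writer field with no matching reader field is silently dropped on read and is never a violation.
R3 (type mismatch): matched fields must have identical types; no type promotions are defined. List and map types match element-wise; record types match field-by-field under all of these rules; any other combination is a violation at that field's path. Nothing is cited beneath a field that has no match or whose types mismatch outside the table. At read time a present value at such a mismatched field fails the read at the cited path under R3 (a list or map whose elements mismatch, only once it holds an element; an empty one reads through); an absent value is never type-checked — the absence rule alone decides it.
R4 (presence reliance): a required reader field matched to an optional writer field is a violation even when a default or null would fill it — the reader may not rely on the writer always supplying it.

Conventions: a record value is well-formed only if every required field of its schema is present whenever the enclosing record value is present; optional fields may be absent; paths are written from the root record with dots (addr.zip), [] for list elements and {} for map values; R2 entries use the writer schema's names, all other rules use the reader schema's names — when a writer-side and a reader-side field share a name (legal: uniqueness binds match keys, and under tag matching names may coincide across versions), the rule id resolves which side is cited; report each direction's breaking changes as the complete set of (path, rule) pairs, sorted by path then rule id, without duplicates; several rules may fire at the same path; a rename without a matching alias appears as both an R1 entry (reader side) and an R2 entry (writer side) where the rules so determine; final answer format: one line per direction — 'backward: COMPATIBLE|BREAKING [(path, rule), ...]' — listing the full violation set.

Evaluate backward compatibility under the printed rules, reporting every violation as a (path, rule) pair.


backward: COMPATIBLE []

arrows below run writer -> reader for Order
backward pass over Order, reader schema v2, writer schema v1:
  int32 -> int32, writer required: attempts aligns to attempts
  bool -> bool, writer required: active aligns to active
  primary has no writer counterpart
  bytes -> bytes, writer required: payload aligns to payload
  bool -> bool, writer optional: archived aligns to archived
  writer field name has no reader counterpart
  => backward verdict for Order: COMPATIBLE, no violations
remaining Order differences; none change what is asked:
  removed field name from record Order (its key 5 joins the reserved list) -> triggers nothing under Order's printed rules — same verdict
  added field primary to record Order: optional bool, tag 22 (in v2 it sits immediately before payload) -> triggers nothing under Order's printed rules — same verdict


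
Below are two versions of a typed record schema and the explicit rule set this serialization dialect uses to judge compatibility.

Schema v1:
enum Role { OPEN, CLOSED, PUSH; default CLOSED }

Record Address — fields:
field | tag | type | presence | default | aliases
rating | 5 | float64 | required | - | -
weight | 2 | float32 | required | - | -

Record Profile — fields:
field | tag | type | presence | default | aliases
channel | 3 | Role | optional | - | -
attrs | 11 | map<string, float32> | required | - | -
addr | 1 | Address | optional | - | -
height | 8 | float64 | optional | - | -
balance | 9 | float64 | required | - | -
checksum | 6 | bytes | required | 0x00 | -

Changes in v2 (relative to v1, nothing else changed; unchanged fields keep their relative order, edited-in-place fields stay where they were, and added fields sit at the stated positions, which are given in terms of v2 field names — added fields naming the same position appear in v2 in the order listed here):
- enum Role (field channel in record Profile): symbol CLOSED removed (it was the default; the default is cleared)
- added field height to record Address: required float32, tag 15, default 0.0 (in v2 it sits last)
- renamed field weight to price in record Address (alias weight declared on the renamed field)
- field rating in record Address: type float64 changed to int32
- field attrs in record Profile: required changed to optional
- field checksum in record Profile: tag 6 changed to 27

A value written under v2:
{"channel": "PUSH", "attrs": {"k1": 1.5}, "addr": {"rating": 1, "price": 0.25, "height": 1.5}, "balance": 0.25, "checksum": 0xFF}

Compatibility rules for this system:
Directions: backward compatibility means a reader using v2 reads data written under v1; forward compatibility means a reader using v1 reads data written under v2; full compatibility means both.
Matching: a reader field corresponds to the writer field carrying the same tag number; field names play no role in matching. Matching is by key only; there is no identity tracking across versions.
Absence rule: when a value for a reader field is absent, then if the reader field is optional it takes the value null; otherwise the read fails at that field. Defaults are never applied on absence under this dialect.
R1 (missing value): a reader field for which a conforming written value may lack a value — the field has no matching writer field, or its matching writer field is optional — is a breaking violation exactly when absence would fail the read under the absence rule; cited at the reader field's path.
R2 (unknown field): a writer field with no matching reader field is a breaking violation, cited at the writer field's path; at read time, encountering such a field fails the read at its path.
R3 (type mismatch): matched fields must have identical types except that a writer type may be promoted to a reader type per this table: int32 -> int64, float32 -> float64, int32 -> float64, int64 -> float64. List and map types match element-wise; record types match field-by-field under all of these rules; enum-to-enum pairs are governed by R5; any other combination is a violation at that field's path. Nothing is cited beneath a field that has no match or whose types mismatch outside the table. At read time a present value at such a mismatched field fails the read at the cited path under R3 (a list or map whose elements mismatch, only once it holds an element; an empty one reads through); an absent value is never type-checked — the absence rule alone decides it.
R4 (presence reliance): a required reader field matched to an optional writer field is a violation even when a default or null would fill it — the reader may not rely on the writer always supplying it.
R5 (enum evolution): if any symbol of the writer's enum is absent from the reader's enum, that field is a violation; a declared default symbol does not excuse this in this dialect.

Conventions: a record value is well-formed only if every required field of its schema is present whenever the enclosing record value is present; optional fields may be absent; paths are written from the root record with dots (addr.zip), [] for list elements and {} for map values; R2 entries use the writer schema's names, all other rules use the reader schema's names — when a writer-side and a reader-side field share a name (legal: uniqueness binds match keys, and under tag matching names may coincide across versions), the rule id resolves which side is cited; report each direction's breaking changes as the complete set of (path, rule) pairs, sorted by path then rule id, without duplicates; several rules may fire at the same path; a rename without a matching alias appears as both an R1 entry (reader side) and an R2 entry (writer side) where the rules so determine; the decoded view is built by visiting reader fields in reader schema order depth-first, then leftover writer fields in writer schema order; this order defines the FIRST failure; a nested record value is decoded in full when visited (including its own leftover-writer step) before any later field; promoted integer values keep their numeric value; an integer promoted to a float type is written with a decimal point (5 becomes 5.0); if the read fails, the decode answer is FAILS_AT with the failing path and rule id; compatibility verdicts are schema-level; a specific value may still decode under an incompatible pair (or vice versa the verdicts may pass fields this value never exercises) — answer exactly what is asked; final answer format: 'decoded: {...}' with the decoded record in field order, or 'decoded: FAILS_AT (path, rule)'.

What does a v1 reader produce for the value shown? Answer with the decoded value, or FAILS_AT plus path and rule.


arrows below run writer -> reader for Profile
decoding the Profile value with the v1 reader:
  channel := "PUSH"
  attrs := {"k1": 1.5}
  addr.rating := 1.0 (int32 -> float64)
  addr.weight := 0.25 (from writer price)
  read fails at addr.height under R2 (unknown field)
  => FAILS_AT (addr.height, R2)
remaining Profile differences; none change what is asked:
  enum Role (field channel in record Profile): symbol CLOSED removed (it was the default; the default is cleared) -> shifts the Profile verdicts, not this decode
  renamed field weight to price in record Address (alias weight declared on the renamed field) -> fires no rule on Profile under this dialect and leaves the result unchanged
  field rating in record Address: type float64 changed to int32 -> shifts the Profile verdicts, not this decode
  field attrs in record Profile: required changed to optional -> shifts the Profile verdicts, not this decode
  field checksum in record Profile: tag 6 changed to 27 -> shifts the Profile verdicts, not this decode

decoded: FAILS_AT (addr.height, R2)
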